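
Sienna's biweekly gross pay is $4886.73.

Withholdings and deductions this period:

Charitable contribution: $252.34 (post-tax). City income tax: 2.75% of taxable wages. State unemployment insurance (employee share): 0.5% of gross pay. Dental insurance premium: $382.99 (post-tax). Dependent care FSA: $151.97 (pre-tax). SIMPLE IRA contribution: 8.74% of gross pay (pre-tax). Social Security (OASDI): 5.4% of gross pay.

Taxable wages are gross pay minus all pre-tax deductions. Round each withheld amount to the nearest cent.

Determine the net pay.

Dependent care FSA: $151.97
SIMPLE IRA contribution: $4886.73 × 0.0874 = $427.10
Pre-tax total = $151.97 + $427.10 = $579.07
Taxable wages = $4886.73 − $579.07 = $4307.66
City income tax: $4307.66 × 0.0275 = $118.46
Social Security (OASDI): $4886.73 × 0.054 = $263.88
State unemployment insurance (employee share): $4886.73 × 0.005 = $24.43
Dental insurance premium: $382.99
Charitable contribution: $252.34
Total deductions = $151.97 + $427.10 + $118.46 + $263.88 + $24.43 + $382.99 + $252.34 = $1621.17
Net pay = $4886.73 − $1621.17 = $3265.56

$3265.56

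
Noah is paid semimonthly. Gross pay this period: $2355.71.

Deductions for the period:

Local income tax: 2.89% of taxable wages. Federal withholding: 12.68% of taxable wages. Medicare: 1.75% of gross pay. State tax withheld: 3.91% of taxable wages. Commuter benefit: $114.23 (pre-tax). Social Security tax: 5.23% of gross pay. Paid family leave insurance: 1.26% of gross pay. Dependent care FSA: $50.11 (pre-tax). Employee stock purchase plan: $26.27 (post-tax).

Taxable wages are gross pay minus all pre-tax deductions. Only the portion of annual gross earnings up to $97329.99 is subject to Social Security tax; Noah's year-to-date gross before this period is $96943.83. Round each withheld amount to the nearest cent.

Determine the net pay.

Commuter benefit: $114.23
Dependent care FSA: $50.11
Pre-tax total = $114.23 + $50.11 = $164.34
Taxable wages = $2355.71 − $164.34 = $2191.37
State tax withheld: $2191.37 × 0.0391 = $85.68
Federal withholding: $2191.37 × 0.1268 = $277.87
Local income tax: $2191.37 × 0.0289 = $63.33
Paid family leave insurance: $2355.71 × 0.0126 = $29.68
Social Security tax: only $97329.99 − $96943.83 = $386.16 of this check is subject → $386.16 × 0.0523 = $20.20
Medicare: $2355.71 × 0.0175 = $41.22
Employee stock purchase plan: $26.27
Total deductions = $114.23 + $50.11 + $85.68 + $277.87 + $63.33 + $29.68 + $20.20 + $41.22 + $26.27 = $708.59
Net pay = $2355.71 − $708.59 = $1647.12

$1647.12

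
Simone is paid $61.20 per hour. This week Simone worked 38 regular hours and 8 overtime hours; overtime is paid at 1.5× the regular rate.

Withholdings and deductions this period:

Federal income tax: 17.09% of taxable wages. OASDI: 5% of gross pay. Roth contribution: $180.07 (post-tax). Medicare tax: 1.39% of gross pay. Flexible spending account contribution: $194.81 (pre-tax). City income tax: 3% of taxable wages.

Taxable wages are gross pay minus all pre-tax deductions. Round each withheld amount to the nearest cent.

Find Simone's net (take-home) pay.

Regular pay: 38 × $61.20 = $2,325.60
Overtime pay: 8 × $61.20 × 1.5 = $734.40
Gross pay = $2,325.60 + $734.40 = $3,060.00
Flexible spending account contribution: $194.81
Taxable wages = $3,060.00 − $194.81 = $2,865.19
Federal income tax: $2,865.19 × 0.1709 = $489.66
City income tax: $2,865.19 × 0.03 = $85.96
OASDI: $3,060.00 × 0.05 = $153.00
Medicare tax: $3,060.00 × 0.0139 = $42.53
Roth contribution: $180.07
Total deductions = $194.81 + $489.66 + $85.96 + $153.00 + $42.53 + $180.07 = $1,146.03
Net pay = $3,060.00 − $1,146.03 = $1,913.97

$1,913.97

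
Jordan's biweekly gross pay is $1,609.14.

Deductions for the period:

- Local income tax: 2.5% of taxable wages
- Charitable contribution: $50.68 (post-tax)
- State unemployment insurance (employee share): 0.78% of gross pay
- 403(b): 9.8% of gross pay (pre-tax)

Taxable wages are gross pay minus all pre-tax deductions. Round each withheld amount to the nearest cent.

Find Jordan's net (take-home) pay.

$1,351.92

403(b): $1,609.14 × 0.098 = $157.70
Taxable wages = $1,609.14 − $157.70 = $1,451.44
Local income tax: $1,451.44 × 0.025 = $36.29
State unemployment insurance (employee share): $1,609.14 × 0.0078 = $12.55
Charitable contribution: $50.68
Total deductions = $157.70 + $36.29 + $12.55 + $50.68 = $257.22
Net pay = $1,609.14 − $257.22 = $1,351.92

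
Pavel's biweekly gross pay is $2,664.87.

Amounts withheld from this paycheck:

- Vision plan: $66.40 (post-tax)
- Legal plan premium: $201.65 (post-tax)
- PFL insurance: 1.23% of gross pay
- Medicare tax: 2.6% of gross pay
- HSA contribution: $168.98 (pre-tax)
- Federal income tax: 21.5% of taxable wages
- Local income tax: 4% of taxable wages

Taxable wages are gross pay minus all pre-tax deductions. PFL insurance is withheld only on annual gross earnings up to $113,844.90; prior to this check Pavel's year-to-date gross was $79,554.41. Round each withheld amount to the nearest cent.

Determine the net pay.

HSA contribution: $168.98
Taxable wages = $2,664.87 − $168.98 = $2,495.89
Federal income tax: $2,495.89 × 0.215 = $536.62
Local income tax: $2,495.89 × 0.04 = $99.84
PFL insurance: cap not yet reached, full $2,664.87 is subject → $2,664.87 × 0.0123 = $32.78
Medicare tax: $2,664.87 × 0.026 = $69.29
Legal plan premium: $201.65
Vision plan: $66.40
Total deductions = $168.98 + $536.62 + $99.84 + $32.78 + $69.29 + $201.65 + $66.40 = $1,175.56
Net pay = $2,664.87 − $1,175.56 = $1,489.31

$1,489.31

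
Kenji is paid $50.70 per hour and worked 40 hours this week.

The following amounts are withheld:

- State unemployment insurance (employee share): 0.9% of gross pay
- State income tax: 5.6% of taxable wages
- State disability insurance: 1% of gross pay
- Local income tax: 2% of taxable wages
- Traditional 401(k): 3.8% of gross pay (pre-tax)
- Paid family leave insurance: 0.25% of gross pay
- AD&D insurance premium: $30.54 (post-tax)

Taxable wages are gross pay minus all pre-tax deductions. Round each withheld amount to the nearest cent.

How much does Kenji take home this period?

$1,728.53

Gross pay: 40 × $50.70 = $2,028.00
Traditional 401(k): $2,028.00 × 0.038 = $77.06
Taxable wages = $2,028.00 − $77.06 = $1,950.94
State income tax: $1,950.94 × 0.056 = $109.25
Local income tax: $1,950.94 × 0.02 = $39.02
State disability insurance: $2,028.00 × 0.01 = $20.28
State unemployment insurance (employee share): $2,028.00 × 0.009 = $18.25
Paid family leave insurance: $2,028.00 × 0.0025 = $5.07
AD&D insurance premium: $30.54
Total deductions = $77.06 + $109.25 + $39.02 + $20.28 + $18.25 + $5.07 + $30.54 = $299.47
Net pay = $2,028.00 − $299.47 = $1,728.53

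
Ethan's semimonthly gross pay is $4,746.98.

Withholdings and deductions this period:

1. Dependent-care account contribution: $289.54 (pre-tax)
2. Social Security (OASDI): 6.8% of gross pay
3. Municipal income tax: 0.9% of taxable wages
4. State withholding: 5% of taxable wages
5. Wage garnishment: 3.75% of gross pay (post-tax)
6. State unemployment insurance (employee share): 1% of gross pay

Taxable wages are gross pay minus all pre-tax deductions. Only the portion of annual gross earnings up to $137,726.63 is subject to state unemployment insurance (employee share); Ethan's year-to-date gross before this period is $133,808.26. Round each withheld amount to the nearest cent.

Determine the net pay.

Dependent-care account contribution: $289.54
Taxable wages = $4,746.98 − $289.54 = $4,457.44
Municipal income tax: $4,457.44 × 0.009 = $40.12
State withholding: $4,457.44 × 0.05 = $222.87
State unemployment insurance (employee share): only $137,726.63 − $133,808.26 = $3,918.37 of this check is subject → $3,918.37 × 0.01 = $39.18
Social Security (OASDI): $4,746.98 × 0.068 = $322.79
Wage garnishment: $4,746.98 × 0.0375 = $178.01
Total deductions = $289.54 + $40.12 + $222.87 + $39.18 + $322.79 + $178.01 = $1,092.51
Net pay = $4,746.98 − $1,092.51 = $3,654.47

$3,654.47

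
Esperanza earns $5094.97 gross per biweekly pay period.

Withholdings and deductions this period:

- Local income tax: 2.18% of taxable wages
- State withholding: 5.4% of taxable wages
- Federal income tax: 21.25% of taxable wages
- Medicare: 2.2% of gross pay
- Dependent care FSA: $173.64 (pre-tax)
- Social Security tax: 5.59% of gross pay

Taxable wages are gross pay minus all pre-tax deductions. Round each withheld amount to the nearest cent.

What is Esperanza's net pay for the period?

Dependent care FSA: $173.64
Taxable wages = $5094.97 − $173.64 = $4921.33
Local income tax: $4921.33 × 0.0218 = $107.28
State withholding: $4921.33 × 0.054 = $265.75
Federal income tax: $4921.33 × 0.2125 = $1045.78
Social Security tax: $5094.97 × 0.0559 = $284.81
Medicare: $5094.97 × 0.022 = $112.09
Total deductions = $173.64 + $107.28 + $265.75 + $1045.78 + $284.81 + $112.09 = $1989.35
Net pay = $5094.97 − $1989.35 = $3105.62

$3105.62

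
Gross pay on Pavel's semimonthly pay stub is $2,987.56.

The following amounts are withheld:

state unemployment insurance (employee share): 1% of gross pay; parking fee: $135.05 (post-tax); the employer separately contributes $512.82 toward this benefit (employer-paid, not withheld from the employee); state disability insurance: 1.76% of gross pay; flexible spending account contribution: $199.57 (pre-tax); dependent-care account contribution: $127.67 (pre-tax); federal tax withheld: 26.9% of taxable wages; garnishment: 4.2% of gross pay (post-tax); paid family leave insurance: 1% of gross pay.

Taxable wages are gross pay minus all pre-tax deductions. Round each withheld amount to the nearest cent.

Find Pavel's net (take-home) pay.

$1,571.82

Flexible spending account contribution: $199.57
Dependent-care account contribution: $127.67
Pre-tax total = $199.57 + $127.67 = $327.24
Taxable wages = $2,987.56 − $327.24 = $2,660.32
Federal tax withheld: $2,660.32 × 0.269 = $715.63
State disability insurance: $2,987.56 × 0.0176 = $52.58
State unemployment insurance (employee share): $2,987.56 × 0.01 = $29.88
Paid family leave insurance: $2,987.56 × 0.01 = $29.88
Parking fee: $135.05
Garnishment: $2,987.56 × 0.042 = $125.48
(Employer's $512.82 toward parking fee is not withheld from the employee.)
Total deductions = $199.57 + $127.67 + $715.63 + $52.58 + $29.88 + $29.88 + $135.05 + $125.48 = $1,415.74
Net pay = $2,987.56 − $1,415.74 = $1,571.82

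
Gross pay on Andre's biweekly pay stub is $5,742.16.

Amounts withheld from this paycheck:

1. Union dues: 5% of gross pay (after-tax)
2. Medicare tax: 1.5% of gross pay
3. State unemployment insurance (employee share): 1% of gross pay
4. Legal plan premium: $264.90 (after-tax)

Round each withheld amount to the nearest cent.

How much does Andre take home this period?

Medicare tax: $5,742.16 × 0.015 = $86.13
State unemployment insurance (employee share): $5,742.16 × 0.01 = $57.42
Legal plan premium: $264.90
Union dues: $5,742.16 × 0.05 = $287.11
Total deductions = $86.13 + $57.42 + $264.90 + $287.11 = $695.56
Net pay = $5,742.16 − $695.56 = $5,046.60

$5,046.60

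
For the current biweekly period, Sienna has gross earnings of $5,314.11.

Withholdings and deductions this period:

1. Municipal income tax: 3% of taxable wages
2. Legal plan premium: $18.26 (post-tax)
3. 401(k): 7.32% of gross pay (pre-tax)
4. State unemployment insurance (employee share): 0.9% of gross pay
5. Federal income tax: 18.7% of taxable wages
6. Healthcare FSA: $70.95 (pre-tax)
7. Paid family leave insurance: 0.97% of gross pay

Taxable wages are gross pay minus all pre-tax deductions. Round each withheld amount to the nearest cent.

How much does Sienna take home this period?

401(k): $5,314.11 × 0.0732 = $388.99
Healthcare FSA: $70.95
Pre-tax total = $388.99 + $70.95 = $459.94
Taxable wages = $5,314.11 − $459.94 = $4,854.17
Municipal income tax: $4,854.17 × 0.03 = $145.63
Federal income tax: $4,854.17 × 0.187 = $907.73
State unemployment insurance (employee share): $5,314.11 × 0.009 = $47.83
Paid family leave insurance: $5,314.11 × 0.0097 = $51.55
Legal plan premium: $18.26
Total deductions = $388.99 + $70.95 + $145.63 + $907.73 + $47.83 + $51.55 + $18.26 = $1,630.94
Net pay = $5,314.11 − $1,630.94 = $3,683.17

$3,683.17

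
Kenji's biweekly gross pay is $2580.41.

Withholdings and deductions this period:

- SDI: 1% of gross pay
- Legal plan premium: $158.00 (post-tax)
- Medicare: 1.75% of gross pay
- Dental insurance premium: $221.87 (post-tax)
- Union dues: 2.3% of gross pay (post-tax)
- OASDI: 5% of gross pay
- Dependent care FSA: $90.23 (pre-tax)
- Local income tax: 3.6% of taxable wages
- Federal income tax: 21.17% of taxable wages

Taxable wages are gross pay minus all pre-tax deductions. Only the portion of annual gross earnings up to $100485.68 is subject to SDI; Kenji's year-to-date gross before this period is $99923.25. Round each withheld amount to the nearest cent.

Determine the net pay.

$1254.34

Dependent care FSA: $90.23
Taxable wages = $2580.41 − $90.23 = $2490.18
Federal income tax: $2490.18 × 0.2117 = $527.17
Local income tax: $2490.18 × 0.036 = $89.65
SDI: only $100485.68 − $99923.25 = $562.43 of this check is subject → $562.43 × 0.01 = $5.62
OASDI: $2580.41 × 0.05 = $129.02
Medicare: $2580.41 × 0.0175 = $45.16
Union dues: $2580.41 × 0.023 = $59.35
Legal plan premium: $158.00
Dental insurance premium: $221.87
Total deductions = $90.23 + $527.17 + $89.65 + $5.62 + $129.02 + $45.16 + $59.35 + $158.00 + $221.87 = $1326.07
Net pay = $2580.41 − $1326.07 = $1254.34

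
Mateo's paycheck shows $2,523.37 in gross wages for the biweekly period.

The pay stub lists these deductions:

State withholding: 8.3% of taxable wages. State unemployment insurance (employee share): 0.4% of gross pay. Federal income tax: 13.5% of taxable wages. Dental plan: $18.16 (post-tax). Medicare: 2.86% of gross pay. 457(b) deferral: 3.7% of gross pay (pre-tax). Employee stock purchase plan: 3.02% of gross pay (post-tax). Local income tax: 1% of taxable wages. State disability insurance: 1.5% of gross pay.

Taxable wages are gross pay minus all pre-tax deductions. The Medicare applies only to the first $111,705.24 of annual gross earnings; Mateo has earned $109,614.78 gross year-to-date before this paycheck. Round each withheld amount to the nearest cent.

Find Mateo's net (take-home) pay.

$1,673.87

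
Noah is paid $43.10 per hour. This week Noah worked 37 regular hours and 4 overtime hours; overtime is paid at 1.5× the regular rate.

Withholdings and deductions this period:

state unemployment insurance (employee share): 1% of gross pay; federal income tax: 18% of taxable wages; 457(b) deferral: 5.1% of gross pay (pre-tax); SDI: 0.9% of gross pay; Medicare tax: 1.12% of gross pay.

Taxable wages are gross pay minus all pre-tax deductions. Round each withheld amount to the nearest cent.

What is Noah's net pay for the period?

$1,386.23

Regular pay: 37 × $43.10 = $1,594.70
Overtime pay: 4 × $43.10 × 1.5 = $258.60
Gross pay = $1,594.70 + $258.60 = $1,853.30
457(b) deferral: $1,853.30 × 0.051 = $94.52
Taxable wages = $1,853.30 − $94.52 = $1,758.78
Federal income tax: $1,758.78 × 0.18 = $316.58
SDI: $1,853.30 × 0.009 = $16.68
State unemployment insurance (employee share): $1,853.30 × 0.01 = $18.53
Medicare tax: $1,853.30 × 0.0112 = $20.76
Total deductions = $94.52 + $316.58 + $16.68 + $18.53 + $20.76 = $467.07
Net pay = $1,853.30 − $467.07 = $1,386.23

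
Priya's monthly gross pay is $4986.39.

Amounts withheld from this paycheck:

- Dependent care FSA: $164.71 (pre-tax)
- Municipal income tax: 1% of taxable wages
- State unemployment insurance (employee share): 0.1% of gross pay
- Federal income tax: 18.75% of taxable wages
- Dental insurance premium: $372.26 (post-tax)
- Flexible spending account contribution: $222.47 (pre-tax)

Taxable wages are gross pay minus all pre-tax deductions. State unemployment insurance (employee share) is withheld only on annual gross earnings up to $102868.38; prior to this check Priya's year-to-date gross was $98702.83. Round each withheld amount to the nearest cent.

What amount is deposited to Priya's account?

Flexible spending account contribution: $222.47
Dependent care FSA: $164.71
Pre-tax total = $222.47 + $164.71 = $387.18
Taxable wages = $4986.39 − $387.18 = $4599.21
Municipal income tax: $4599.21 × 0.01 = $45.99
Federal income tax: $4599.21 × 0.1875 = $862.35
State unemployment insurance (employee share): only $102868.38 − $98702.83 = $4165.55 of this check is subject → $4165.55 × 0.001 = $4.17
Dental insurance premium: $372.26
Total deductions = $222.47 + $164.71 + $45.99 + $862.35 + $4.17 + $372.26 = $1671.95
Net pay = $4986.39 − $1671.95 = $3314.44

$3314.44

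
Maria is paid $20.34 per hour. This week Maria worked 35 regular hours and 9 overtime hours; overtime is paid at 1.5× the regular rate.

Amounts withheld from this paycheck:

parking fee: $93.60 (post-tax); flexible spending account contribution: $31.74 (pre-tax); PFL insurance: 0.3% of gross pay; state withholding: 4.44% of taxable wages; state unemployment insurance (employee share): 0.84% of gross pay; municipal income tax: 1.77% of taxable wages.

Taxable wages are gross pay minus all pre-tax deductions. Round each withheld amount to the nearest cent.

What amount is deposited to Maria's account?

$790.61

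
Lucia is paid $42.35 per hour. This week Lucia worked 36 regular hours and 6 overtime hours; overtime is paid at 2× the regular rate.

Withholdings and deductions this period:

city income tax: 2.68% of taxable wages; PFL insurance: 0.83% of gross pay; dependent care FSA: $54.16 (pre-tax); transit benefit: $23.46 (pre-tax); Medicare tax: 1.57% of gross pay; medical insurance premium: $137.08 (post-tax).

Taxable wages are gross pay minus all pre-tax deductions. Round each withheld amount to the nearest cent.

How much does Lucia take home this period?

$1,716.92

Regular pay: 36 × $42.35 = $1,524.60
Overtime pay: 6 × $42.35 × 2 = $508.20
Gross pay = $1,524.60 + $508.20 = $2,032.80
Dependent care FSA: $54.16
Transit benefit: $23.46
Pre-tax total = $54.16 + $23.46 = $77.62
Taxable wages = $2,032.80 − $77.62 = $1,955.18
City income tax: $1,955.18 × 0.0268 = $52.40
Medicare tax: $2,032.80 × 0.0157 = $31.91
PFL insurance: $2,032.80 × 0.0083 = $16.87
Medical insurance premium: $137.08
Total deductions = $54.16 + $23.46 + $52.40 + $31.91 + $16.87 + $137.08 = $315.88
Net pay = $2,032.80 − $315.88 = $1,716.92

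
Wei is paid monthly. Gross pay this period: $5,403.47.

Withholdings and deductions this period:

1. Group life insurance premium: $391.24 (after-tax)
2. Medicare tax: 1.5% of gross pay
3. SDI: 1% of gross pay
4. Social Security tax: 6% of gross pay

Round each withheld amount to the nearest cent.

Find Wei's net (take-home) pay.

Social Security tax: $5,403.47 × 0.06 = $324.21
SDI: $5,403.47 × 0.01 = $54.03
Medicare tax: $5,403.47 × 0.015 = $81.05
Group life insurance premium: $391.24
Total deductions = $324.21 + $54.03 + $81.05 + $391.24 = $850.53
Net pay = $5,403.47 − $850.53 = $4,552.94

$4,552.94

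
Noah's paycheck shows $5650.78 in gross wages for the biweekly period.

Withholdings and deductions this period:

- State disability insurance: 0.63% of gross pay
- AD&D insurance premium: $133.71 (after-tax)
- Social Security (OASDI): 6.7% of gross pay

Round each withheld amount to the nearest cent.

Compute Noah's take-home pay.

$5102.87

Social Security (OASDI): $5650.78 × 0.067 = $378.60
State disability insurance: $5650.78 × 0.0063 = $35.60
AD&D insurance premium: $133.71
Total deductions = $378.60 + $35.60 + $133.71 = $547.91
Net pay = $5650.78 − $547.91 = $5102.87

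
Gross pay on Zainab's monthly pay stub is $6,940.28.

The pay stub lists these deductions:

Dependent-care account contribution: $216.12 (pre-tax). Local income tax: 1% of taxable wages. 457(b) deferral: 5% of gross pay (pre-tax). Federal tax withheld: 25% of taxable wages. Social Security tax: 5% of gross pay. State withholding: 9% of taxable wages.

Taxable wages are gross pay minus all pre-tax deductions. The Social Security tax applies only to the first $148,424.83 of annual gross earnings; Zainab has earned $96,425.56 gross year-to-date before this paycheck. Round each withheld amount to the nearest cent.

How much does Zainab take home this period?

Dependent-care account contribution: $216.12
457(b) deferral: $6,940.28 × 0.05 = $347.01
Pre-tax total = $216.12 + $347.01 = $563.13
Taxable wages = $6,940.28 − $563.13 = $6,377.15
State withholding: $6,377.15 × 0.09 = $573.94
Federal tax withheld: $6,377.15 × 0.25 = $1,594.29
Local income tax: $6,377.15 × 0.01 = $63.77
Social Security tax: cap not yet reached, full $6,940.28 is subject → $6,940.28 × 0.05 = $347.01
Total deductions = $216.12 + $347.01 + $573.94 + $1,594.29 + $63.77 + $347.01 = $3,142.14
Net pay = $6,940.28 − $3,142.14 = $3,798.14

$3,798.14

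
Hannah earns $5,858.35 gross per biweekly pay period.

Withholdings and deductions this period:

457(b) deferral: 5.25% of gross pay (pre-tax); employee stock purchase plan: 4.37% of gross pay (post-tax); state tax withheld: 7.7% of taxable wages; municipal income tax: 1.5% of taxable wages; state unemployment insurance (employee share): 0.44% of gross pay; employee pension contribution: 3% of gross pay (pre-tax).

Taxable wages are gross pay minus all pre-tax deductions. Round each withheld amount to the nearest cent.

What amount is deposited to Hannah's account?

Employee pension contribution: $5,858.35 × 0.03 = $175.75
457(b) deferral: $5,858.35 × 0.0525 = $307.56
Pre-tax total = $175.75 + $307.56 = $483.31
Taxable wages = $5,858.35 − $483.31 = $5,375.04
Municipal income tax: $5,375.04 × 0.015 = $80.63
State tax withheld: $5,375.04 × 0.077 = $413.88
State unemployment insurance (employee share): $5,858.35 × 0.0044 = $25.78
Employee stock purchase plan: $5,858.35 × 0.0437 = $256.01
Total deductions = $175.75 + $307.56 + $80.63 + $413.88 + $25.78 + $256.01 = $1,259.61
Net pay = $5,858.35 − $1,259.61 = $4,598.74

$4,598.74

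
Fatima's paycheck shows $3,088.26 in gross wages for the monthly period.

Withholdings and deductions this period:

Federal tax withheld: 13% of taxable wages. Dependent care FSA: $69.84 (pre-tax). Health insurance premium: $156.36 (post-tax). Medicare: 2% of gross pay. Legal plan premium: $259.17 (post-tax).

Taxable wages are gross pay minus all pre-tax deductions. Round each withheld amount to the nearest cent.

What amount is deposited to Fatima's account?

$2,148.73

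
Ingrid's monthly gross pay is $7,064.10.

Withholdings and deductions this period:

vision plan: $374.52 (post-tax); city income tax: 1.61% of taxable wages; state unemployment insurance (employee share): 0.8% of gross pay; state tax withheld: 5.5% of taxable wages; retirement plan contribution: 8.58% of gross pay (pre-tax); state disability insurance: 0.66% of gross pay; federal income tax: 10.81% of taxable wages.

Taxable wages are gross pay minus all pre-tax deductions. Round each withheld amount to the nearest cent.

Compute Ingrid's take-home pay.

$4,823.08

Retirement plan contribution: $7,064.10 × 0.0858 = $606.10
Taxable wages = $7,064.10 − $606.10 = $6,458.00
State tax withheld: $6,458.00 × 0.055 = $355.19
City income tax: $6,458.00 × 0.0161 = $103.97
Federal income tax: $6,458.00 × 0.1081 = $698.11
State unemployment insurance (employee share): $7,064.10 × 0.008 = $56.51
State disability insurance: $7,064.10 × 0.0066 = $46.62
Vision plan: $374.52
Total deductions = $606.10 + $355.19 + $103.97 + $698.11 + $56.51 + $46.62 + $374.52 = $2,241.02
Net pay = $7,064.10 − $2,241.02 = $4,823.08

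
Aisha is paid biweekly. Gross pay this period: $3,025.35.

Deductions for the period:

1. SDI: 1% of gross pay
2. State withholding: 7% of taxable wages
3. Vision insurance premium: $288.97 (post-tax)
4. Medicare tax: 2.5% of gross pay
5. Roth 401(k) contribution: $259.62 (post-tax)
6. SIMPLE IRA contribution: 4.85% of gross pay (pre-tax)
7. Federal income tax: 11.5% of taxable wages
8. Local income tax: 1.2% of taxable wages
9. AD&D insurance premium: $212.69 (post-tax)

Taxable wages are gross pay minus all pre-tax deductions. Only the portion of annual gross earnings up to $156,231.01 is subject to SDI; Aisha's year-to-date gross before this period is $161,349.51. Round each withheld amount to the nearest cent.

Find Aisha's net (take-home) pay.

$1,474.63

SIMPLE IRA contribution: $3,025.35 × 0.0485 = $146.73
Taxable wages = $3,025.35 − $146.73 = $2,878.62
Federal income tax: $2,878.62 × 0.115 = $331.04
Local income tax: $2,878.62 × 0.012 = $34.54
State withholding: $2,878.62 × 0.07 = $201.50
SDI: annual cap $156,231.01 already reached (YTD $161,349.51), so $0.00
Medicare tax: $3,025.35 × 0.025 = $75.63
Roth 401(k) contribution: $259.62
Vision insurance premium: $288.97
AD&D insurance premium: $212.69
Total deductions = $146.73 + $331.04 + $34.54 + $201.50 + $0.00 + $75.63 + $259.62 + $288.97 + $212.69 = $1,550.72
Net pay = $3,025.35 − $1,550.72 = $1,474.63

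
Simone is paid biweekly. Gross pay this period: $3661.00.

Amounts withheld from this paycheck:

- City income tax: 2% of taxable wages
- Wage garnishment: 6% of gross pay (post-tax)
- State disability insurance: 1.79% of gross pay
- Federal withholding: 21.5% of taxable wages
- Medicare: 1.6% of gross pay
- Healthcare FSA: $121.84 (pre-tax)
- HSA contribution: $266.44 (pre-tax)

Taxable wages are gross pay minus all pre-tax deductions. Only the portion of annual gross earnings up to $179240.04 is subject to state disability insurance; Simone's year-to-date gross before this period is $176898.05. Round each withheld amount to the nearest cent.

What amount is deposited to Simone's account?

$2183.48

HSA contribution: $266.44
Healthcare FSA: $121.84
Pre-tax total = $266.44 + $121.84 = $388.28
Taxable wages = $3661.00 − $388.28 = $3272.72
Federal withholding: $3272.72 × 0.215 = $703.63
City income tax: $3272.72 × 0.02 = $65.45
Medicare: $3661.00 × 0.016 = $58.58
State disability insurance: only $179240.04 − $176898.05 = $2341.99 of this check is subject → $2341.99 × 0.0179 = $41.92
Wage garnishment: $3661.00 × 0.06 = $219.66
Total deductions = $266.44 + $121.84 + $703.63 + $65.45 + $58.58 + $41.92 + $219.66 = $1477.52
Net pay = $3661.00 − $1477.52 = $2183.48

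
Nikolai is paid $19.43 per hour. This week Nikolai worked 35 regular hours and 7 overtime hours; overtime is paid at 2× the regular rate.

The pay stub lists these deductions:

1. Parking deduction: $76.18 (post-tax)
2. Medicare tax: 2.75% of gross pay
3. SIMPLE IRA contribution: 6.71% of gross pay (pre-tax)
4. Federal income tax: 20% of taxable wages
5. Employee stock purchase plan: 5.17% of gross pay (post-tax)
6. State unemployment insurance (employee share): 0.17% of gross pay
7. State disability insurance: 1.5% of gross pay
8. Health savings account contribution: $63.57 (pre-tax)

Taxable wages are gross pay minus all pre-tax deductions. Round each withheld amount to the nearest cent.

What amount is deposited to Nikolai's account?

Regular pay: 35 × $19.43 = $680.05
Overtime pay: 7 × $19.43 × 2 = $272.02
Gross pay = $680.05 + $272.02 = $952.07
SIMPLE IRA contribution: $952.07 × 0.0671 = $63.88
Health savings account contribution: $63.57
Pre-tax total = $63.88 + $63.57 = $127.45
Taxable wages = $952.07 − $127.45 = $824.62
Federal income tax: $824.62 × 0.2 = $164.92
State disability insurance: $952.07 × 0.015 = $14.28
State unemployment insurance (employee share): $952.07 × 0.0017 = $1.62
Medicare tax: $952.07 × 0.0275 = $26.18
Employee stock purchase plan: $952.07 × 0.0517 = $49.22
Parking deduction: $76.18
Total deductions = $63.88 + $63.57 + $164.92 + $14.28 + $1.62 + $26.18 + $49.22 + $76.18 = $459.85
Net pay = $952.07 − $459.85 = $492.22

$492.22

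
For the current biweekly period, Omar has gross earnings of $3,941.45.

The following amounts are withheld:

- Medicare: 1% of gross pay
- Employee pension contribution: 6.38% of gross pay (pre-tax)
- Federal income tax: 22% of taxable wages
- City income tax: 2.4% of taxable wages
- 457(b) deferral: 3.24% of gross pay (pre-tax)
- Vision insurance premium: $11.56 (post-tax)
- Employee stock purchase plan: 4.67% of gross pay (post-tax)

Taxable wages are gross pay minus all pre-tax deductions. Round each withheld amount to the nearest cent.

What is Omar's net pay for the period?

457(b) deferral: $3,941.45 × 0.0324 = $127.70
Employee pension contribution: $3,941.45 × 0.0638 = $251.46
Pre-tax total = $127.70 + $251.46 = $379.16
Taxable wages = $3,941.45 − $379.16 = $3,562.29
City income tax: $3,562.29 × 0.024 = $85.49
Federal income tax: $3,562.29 × 0.22 = $783.70
Medicare: $3,941.45 × 0.01 = $39.41
Employee stock purchase plan: $3,941.45 × 0.0467 = $184.07
Vision insurance premium: $11.56
Total deductions = $127.70 + $251.46 + $85.49 + $783.70 + $39.41 + $184.07 + $11.56 = $1,483.39
Net pay = $3,941.45 − $1,483.39 = $2,458.06

$2,458.06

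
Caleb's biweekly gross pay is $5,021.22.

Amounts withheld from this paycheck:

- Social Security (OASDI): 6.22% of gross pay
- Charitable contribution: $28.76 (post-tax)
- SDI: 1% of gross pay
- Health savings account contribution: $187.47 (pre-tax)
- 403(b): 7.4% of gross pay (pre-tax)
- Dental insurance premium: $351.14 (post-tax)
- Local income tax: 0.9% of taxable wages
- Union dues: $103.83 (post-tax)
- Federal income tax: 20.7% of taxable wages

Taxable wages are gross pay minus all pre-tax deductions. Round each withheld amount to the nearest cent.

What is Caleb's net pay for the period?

403(b): $5,021.22 × 0.074 = $371.57
Health savings account contribution: $187.47
Pre-tax total = $371.57 + $187.47 = $559.04
Taxable wages = $5,021.22 − $559.04 = $4,462.18
Local income tax: $4,462.18 × 0.009 = $40.16
Federal income tax: $4,462.18 × 0.207 = $923.67
Social Security (OASDI): $5,021.22 × 0.0622 = $312.32
SDI: $5,021.22 × 0.01 = $50.21
Charitable contribution: $28.76
Dental insurance premium: $351.14
Union dues: $103.83
Total deductions = $371.57 + $187.47 + $40.16 + $923.67 + $312.32 + $50.21 + $28.76 + $351.14 + $103.83 = $2,369.13
Net pay = $5,021.22 − $2,369.13 = $2,652.09

$2,652.09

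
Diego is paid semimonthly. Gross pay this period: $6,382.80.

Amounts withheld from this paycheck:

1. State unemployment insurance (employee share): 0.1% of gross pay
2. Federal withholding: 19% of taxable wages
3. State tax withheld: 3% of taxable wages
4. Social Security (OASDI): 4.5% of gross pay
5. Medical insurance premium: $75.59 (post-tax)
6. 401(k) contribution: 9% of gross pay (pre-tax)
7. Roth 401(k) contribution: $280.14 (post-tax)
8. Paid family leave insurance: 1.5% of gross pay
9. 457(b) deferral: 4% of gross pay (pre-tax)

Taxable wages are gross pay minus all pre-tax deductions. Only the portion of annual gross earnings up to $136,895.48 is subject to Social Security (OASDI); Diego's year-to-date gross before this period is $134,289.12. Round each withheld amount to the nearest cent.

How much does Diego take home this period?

457(b) deferral: $6,382.80 × 0.04 = $255.31
401(k) contribution: $6,382.80 × 0.09 = $574.45
Pre-tax total = $255.31 + $574.45 = $829.76
Taxable wages = $6,382.80 − $829.76 = $5,553.04
Federal withholding: $5,553.04 × 0.19 = $1,055.08
State tax withheld: $5,553.04 × 0.03 = $166.59
Paid family leave insurance: $6,382.80 × 0.015 = $95.74
Social Security (OASDI): only $136,895.48 − $134,289.12 = $2,606.36 of this check is subject → $2,606.36 × 0.045 = $117.29
State unemployment insurance (employee share): $6,382.80 × 0.001 = $6.38
Medical insurance premium: $75.59
Roth 401(k) contribution: $280.14
Total deductions = $255.31 + $574.45 + $1,055.08 + $166.59 + $95.74 + $117.29 + $6.38 + $75.59 + $280.14 = $2,626.57
Net pay = $6,382.80 − $2,626.57 = $3,756.23

$3,756.23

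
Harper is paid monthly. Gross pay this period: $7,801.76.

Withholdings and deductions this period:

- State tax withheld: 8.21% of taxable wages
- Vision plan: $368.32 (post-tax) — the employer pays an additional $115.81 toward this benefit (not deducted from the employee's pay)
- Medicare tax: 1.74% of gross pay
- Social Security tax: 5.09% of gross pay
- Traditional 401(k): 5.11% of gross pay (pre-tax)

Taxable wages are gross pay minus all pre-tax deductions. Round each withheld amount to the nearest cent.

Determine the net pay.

$5,894.12

Traditional 401(k): $7,801.76 × 0.0511 = $398.67
Taxable wages = $7,801.76 − $398.67 = $7,403.09
State tax withheld: $7,403.09 × 0.0821 = $607.79
Social Security tax: $7,801.76 × 0.0509 = $397.11
Medicare tax: $7,801.76 × 0.0174 = $135.75
Vision plan: $368.32
(Employer's $115.81 toward vision plan is not withheld from the employee.)
Total deductions = $398.67 + $607.79 + $397.11 + $135.75 + $368.32 = $1,907.64
Net pay = $7,801.76 − $1,907.64 = $5,894.12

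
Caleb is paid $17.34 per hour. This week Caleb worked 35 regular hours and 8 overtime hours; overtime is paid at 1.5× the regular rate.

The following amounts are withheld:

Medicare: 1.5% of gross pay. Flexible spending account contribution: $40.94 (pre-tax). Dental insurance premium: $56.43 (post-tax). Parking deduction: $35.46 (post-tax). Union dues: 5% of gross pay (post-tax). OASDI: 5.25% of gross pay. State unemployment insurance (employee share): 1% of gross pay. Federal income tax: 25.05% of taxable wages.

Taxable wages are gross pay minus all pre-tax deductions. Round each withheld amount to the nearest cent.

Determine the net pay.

Regular pay: 35 × $17.34 = $606.90
Overtime pay: 8 × $17.34 × 1.5 = $208.08
Gross pay = $606.90 + $208.08 = $814.98
Flexible spending account contribution: $40.94
Taxable wages = $814.98 − $40.94 = $774.04
Federal income tax: $774.04 × 0.2505 = $193.90
OASDI: $814.98 × 0.0525 = $42.79
State unemployment insurance (employee share): $814.98 × 0.01 = $8.15
Medicare: $814.98 × 0.015 = $12.22
Union dues: $814.98 × 0.05 = $40.75
Dental insurance premium: $56.43
Parking deduction: $35.46
Total deductions = $40.94 + $193.90 + $42.79 + $8.15 + $12.22 + $40.75 + $56.43 + $35.46 = $430.64
Net pay = $814.98 − $430.64 = $384.34

$384.34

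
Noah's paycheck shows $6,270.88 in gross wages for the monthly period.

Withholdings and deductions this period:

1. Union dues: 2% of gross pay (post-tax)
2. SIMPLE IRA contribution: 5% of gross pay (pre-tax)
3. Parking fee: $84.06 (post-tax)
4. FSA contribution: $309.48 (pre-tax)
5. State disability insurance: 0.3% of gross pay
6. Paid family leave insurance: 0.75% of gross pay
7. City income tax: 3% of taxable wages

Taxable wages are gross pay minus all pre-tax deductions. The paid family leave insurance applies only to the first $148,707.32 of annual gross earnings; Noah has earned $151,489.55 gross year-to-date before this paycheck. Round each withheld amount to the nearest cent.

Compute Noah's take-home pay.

FSA contribution: $309.48
SIMPLE IRA contribution: $6,270.88 × 0.05 = $313.54
Pre-tax total = $309.48 + $313.54 = $623.02
Taxable wages = $6,270.88 − $623.02 = $5,647.86
City income tax: $5,647.86 × 0.03 = $169.44
State disability insurance: $6,270.88 × 0.003 = $18.81
Paid family leave insurance: annual cap $148,707.32 already reached (YTD $151,489.55), so $0.00
Parking fee: $84.06
Union dues: $6,270.88 × 0.02 = $125.42
Total deductions = $309.48 + $313.54 + $169.44 + $18.81 + $0.00 + $84.06 + $125.42 = $1,020.75
Net pay = $6,270.88 − $1,020.75 = $5,250.13

$5,250.13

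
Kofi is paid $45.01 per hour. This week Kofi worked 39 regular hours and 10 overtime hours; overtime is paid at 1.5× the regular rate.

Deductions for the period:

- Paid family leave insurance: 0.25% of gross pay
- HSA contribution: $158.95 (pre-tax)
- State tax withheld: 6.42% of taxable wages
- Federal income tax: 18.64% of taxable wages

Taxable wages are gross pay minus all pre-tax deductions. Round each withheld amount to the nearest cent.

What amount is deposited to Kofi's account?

Regular pay: 39 × $45.01 = $1,755.39
Overtime pay: 10 × $45.01 × 1.5 = $675.15
Gross pay = $1,755.39 + $675.15 = $2,430.54
HSA contribution: $158.95
Taxable wages = $2,430.54 − $158.95 = $2,271.59
State tax withheld: $2,271.59 × 0.0642 = $145.84
Federal income tax: $2,271.59 × 0.1864 = $423.42
Paid family leave insurance: $2,430.54 × 0.0025 = $6.08
Total deductions = $158.95 + $145.84 + $423.42 + $6.08 = $734.29
Net pay = $2,430.54 − $734.29 = $1,696.25

$1,696.25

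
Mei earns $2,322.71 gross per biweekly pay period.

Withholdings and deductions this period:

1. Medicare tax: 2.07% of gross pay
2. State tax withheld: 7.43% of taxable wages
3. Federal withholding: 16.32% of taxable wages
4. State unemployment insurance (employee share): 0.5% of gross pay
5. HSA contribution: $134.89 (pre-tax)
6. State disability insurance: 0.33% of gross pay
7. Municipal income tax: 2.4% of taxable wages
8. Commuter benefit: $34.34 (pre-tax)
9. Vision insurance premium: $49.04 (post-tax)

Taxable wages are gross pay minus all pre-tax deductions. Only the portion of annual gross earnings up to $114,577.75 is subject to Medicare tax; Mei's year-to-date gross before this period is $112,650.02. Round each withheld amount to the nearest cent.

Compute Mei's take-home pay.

$1,482.14

Commuter benefit: $34.34
HSA contribution: $134.89
Pre-tax total = $34.34 + $134.89 = $169.23
Taxable wages = $2,322.71 − $169.23 = $2,153.48
Federal withholding: $2,153.48 × 0.1632 = $351.45
Municipal income tax: $2,153.48 × 0.024 = $51.68
State tax withheld: $2,153.48 × 0.0743 = $160.00
Medicare tax: only $114,577.75 − $112,650.02 = $1,927.73 of this check is subject → $1,927.73 × 0.0207 = $39.90
State disability insurance: $2,322.71 × 0.0033 = $7.66
State unemployment insurance (employee share): $2,322.71 × 0.005 = $11.61
Vision insurance premium: $49.04
Total deductions = $34.34 + $134.89 + $351.45 + $51.68 + $160.00 + $39.90 + $7.66 + $11.61 + $49.04 = $840.57
Net pay = $2,322.71 − $840.57 = $1,482.14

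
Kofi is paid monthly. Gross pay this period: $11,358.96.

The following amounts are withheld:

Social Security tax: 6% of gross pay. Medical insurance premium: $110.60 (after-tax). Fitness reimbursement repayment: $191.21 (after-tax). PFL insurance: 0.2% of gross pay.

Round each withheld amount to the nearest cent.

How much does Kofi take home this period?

$10,352.89

PFL insurance: $11,358.96 × 0.002 = $22.72
Social Security tax: $11,358.96 × 0.06 = $681.54
Fitness reimbursement repayment: $191.21
Medical insurance premium: $110.60
Total deductions = $22.72 + $681.54 + $191.21 + $110.60 = $1,006.07
Net pay = $11,358.96 − $1,006.07 = $10,352.89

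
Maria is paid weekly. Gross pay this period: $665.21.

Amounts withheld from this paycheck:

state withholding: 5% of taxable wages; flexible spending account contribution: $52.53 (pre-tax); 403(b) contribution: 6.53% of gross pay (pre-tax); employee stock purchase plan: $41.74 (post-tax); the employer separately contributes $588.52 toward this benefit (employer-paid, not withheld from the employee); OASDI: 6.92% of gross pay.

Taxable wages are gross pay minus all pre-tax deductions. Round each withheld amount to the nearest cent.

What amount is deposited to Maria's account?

$453.01

Flexible spending account contribution: $52.53
403(b) contribution: $665.21 × 0.0653 = $43.44
Pre-tax total = $52.53 + $43.44 = $95.97
Taxable wages = $665.21 − $95.97 = $569.24
State withholding: $569.24 × 0.05 = $28.46
OASDI: $665.21 × 0.0692 = $46.03
Employee stock purchase plan: $41.74
(Employer's $588.52 toward employee stock purchase plan is not withheld from the employee.)
Total deductions = $52.53 + $43.44 + $28.46 + $46.03 + $41.74 = $212.20
Net pay = $665.21 − $212.20 = $453.01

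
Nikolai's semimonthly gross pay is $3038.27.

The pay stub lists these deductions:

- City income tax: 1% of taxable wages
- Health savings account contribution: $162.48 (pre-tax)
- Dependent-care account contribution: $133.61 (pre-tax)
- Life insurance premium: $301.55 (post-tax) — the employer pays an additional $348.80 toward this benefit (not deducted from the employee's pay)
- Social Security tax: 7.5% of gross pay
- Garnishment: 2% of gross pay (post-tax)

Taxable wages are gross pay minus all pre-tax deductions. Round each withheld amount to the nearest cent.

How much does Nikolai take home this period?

Dependent-care account contribution: $133.61
Health savings account contribution: $162.48
Pre-tax total = $133.61 + $162.48 = $296.09
Taxable wages = $3038.27 − $296.09 = $2742.18
City income tax: $2742.18 × 0.01 = $27.42
Social Security tax: $3038.27 × 0.075 = $227.87
Garnishment: $3038.27 × 0.02 = $60.77
Life insurance premium: $301.55
(Employer's $348.80 toward life insurance premium is not withheld from the employee.)
Total deductions = $133.61 + $162.48 + $27.42 + $227.87 + $60.77 + $301.55 = $913.70
Net pay = $3038.27 − $913.70 = $2124.57

$2124.57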